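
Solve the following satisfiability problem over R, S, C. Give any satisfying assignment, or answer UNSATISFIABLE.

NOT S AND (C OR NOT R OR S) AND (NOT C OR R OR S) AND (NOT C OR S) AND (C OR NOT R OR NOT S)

R = False, S = False, C = False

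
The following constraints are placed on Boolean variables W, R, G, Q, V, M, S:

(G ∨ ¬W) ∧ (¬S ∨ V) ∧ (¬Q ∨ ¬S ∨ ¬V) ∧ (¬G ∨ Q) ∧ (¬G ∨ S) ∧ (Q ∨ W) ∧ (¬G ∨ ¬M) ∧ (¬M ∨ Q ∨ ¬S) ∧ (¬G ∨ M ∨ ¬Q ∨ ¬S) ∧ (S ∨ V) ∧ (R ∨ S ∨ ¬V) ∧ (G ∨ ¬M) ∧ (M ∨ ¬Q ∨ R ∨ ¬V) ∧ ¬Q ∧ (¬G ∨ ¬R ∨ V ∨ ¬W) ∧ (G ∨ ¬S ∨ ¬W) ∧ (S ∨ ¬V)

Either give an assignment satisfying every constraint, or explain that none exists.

No satisfying assignment exists.

Case Q = True:
  Clause (¬Q) is falsified — contradiction.
Case Q = False:
  (¬G ∨ Q) forces G = False.
  (G ∨ ¬W) forces W = False.
  Clause (Q ∨ W) is falsified — contradiction.
Both cases fail, so the formula is unsatisfiable.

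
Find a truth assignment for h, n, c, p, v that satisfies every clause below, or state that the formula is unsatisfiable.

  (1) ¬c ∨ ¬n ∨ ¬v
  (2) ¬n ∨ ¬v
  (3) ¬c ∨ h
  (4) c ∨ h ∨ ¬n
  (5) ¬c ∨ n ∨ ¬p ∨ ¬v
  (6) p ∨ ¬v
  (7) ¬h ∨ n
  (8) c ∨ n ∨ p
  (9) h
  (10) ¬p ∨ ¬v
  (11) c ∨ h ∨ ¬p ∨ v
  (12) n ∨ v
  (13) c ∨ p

Unit clause (h) forces h = True.
In (¬h ∨ n) only n is left, so n = True.
In (¬n ∨ ¬v) only ¬v is left, so v = False.
Set c = True.
Set p = False.
All clauses satisfied.

h = True, n = True, c = True, p = False, v = False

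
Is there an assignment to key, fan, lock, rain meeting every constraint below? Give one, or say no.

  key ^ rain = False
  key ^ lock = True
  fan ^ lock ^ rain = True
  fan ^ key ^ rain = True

Adding constraints 2, 3, 4 mod 2: every variable appears an even number of times on the left, so the left side is 0.
But the right sides sum to 1 (mod 2). 0 ≠ 1 — the system is inconsistent.

No satisfying assignment exists.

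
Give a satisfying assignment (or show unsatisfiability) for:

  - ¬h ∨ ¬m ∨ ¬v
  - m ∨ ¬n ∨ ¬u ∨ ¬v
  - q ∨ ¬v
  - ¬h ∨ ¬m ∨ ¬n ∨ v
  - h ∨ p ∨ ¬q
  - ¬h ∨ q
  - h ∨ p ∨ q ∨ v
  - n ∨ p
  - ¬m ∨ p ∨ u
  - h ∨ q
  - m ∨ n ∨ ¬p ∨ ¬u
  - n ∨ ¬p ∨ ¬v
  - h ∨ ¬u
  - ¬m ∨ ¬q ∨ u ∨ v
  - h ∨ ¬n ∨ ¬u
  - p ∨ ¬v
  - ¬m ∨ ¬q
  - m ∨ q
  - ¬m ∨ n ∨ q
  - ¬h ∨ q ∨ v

v = False, u = False, h = True, p = True, q = True, n = True, m = False

Set v = False.
Set u = False.
Set h = True.
  then (¬h ∨ q) forces q = True.
  then (¬m ∨ ¬q ∨ u ∨ v) forces m = False.
Set p = True.
Set n = True.
All clauses satisfied.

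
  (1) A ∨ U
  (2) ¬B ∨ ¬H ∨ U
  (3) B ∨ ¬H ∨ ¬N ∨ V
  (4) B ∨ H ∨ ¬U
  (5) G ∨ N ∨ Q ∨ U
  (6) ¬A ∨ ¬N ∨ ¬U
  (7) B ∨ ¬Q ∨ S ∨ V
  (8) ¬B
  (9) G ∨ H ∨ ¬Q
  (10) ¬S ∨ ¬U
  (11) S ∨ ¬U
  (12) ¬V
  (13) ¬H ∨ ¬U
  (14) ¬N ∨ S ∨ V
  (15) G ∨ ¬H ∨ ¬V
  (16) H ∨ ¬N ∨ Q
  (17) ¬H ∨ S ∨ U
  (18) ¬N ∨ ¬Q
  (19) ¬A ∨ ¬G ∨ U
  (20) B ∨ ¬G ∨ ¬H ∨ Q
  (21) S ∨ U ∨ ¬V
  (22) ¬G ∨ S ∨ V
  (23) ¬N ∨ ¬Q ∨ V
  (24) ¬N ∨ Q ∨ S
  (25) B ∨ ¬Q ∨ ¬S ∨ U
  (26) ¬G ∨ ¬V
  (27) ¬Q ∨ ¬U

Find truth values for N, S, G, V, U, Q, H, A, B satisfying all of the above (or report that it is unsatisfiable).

Unsatisfiable

Case U = True:
  (¬B) forces B = False.
  (B ∨ H ∨ ¬U) forces H = True.
  Clause (¬H ∨ ¬U) is falsified — contradiction.
Case U = False:
  (A ∨ U) forces A = True.
  (¬B) forces B = False.
  (¬V) forces V = False.
  (¬A ∨ ¬G ∨ U) forces G = False.
  If Q = True:
    (B ∨ ¬Q ∨ S ∨ V) forces S = True.
    clause (B ∨ ¬Q ∨ ¬S ∨ U) is falsified.
  If Q = False:
    (G ∨ N ∨ Q ∨ U) forces N = True.
    (B ∨ ¬H ∨ ¬N ∨ V) forces H = False.
    clause (H ∨ ¬N ∨ Q) is falsified.
  Every sub-case reaches a contradiction.
Both cases fail, so the formula is unsatisfiable.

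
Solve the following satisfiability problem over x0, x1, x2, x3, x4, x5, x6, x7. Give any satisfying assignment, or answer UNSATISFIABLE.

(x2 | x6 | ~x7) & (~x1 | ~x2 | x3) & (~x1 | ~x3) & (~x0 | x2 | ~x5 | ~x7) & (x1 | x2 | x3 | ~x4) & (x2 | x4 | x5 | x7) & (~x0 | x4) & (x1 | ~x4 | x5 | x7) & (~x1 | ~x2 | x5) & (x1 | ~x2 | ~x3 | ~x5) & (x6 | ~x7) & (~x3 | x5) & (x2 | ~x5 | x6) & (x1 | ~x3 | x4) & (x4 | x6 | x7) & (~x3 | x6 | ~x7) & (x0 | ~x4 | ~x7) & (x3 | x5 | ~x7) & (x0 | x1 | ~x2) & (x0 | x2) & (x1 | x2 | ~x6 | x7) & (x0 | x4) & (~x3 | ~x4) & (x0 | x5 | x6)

Try x0 = False:
  (x0 | x2) forces x2 = True.
  (x0 | x1 | ~x2) forces x1 = True.
  (~x1 | ~x2 | x3) forces x3 = True.
  clause (~x1 | ~x3) is falsified — backtrack.
So x0 = True.
  then (~x0 | x4) forces x4 = True.
  then (~x3 | ~x4) forces x3 = False.
Set x1 = True.
  then (~x1 | ~x2 | x3) forces x2 = False.
Set x5 = False.
  then (x3 | x5 | ~x7) forces x7 = False.
Set x6 = True.
All clauses satisfied.

x0: True, x1: True, x2: False, x3: False, x4: True, x5: False, x6: True, x7: False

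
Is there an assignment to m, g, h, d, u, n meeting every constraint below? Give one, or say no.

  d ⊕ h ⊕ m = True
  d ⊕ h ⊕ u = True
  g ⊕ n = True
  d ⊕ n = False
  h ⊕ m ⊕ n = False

UNSATISFIABLE

Adding constraints 1, 4, 5 mod 2: every variable appears an even number of times on the left, so the left side is 0.
But the right sides sum to 1 (mod 2). 0 ≠ 1 — the system is inconsistent.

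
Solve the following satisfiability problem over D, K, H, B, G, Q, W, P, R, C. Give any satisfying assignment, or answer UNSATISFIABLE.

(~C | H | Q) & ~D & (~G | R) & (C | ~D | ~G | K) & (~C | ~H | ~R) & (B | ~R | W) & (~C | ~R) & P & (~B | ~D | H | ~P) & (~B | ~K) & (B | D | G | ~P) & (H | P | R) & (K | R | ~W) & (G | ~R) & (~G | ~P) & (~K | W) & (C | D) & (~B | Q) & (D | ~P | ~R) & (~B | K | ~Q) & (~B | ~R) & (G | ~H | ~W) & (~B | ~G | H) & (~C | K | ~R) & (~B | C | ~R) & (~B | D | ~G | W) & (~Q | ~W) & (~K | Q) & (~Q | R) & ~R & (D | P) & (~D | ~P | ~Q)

No satisfying assignment exists.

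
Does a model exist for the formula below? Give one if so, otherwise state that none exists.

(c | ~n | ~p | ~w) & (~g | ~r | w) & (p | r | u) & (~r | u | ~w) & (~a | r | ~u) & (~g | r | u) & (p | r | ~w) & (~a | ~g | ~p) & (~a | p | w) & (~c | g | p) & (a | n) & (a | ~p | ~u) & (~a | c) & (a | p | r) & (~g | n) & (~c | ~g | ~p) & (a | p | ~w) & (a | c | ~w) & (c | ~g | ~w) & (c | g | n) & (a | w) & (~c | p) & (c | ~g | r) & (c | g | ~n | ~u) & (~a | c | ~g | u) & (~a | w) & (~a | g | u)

c = True, w = True, r = True, p = True, n = True, a = True, u = True, g = False

Try c = False:
  (~a | c) forces a = False.
  (a | n) forces n = True.
  (a | c | ~w) forces w = False.
  clause (a | w) is falsified — backtrack.
So c = True.
  then (~c | p) forces p = True.
  then (~c | ~g | ~p) forces g = False.
Try w = False:
  (a | w) forces a = True.
  clause (~a | w) is falsified — backtrack.
So w = True.
Set r = True.
  then (~r | u | ~w) forces u = True.
  then (a | ~p | ~u) forces a = True.
Set n = True.
All clauses satisfied.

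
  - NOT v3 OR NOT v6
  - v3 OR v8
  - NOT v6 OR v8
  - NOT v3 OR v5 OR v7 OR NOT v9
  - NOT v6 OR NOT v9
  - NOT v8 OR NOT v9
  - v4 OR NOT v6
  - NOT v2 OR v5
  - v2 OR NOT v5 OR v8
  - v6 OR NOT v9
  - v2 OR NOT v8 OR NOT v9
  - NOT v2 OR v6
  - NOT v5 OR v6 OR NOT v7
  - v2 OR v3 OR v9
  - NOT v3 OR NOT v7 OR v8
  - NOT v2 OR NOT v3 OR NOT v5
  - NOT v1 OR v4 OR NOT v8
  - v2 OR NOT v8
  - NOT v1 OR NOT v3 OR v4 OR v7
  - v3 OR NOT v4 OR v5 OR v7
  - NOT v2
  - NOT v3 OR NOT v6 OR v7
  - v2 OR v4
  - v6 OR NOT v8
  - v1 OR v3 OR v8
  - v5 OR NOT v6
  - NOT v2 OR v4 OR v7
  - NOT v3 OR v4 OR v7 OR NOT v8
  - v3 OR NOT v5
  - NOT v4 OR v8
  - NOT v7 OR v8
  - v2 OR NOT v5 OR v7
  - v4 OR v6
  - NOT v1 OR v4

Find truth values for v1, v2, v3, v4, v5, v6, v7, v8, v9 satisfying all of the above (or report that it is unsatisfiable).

Unsatisfiable

Case v4 = True:
  (NOT v2) forces v2 = False.
  (v2 OR NOT v8) forces v8 = False.
  Clause (NOT v4 OR v8) is falsified — contradiction.
Case v4 = False:
  (v4 OR NOT v6) forces v6 = False.
  Clause (v4 OR v6) is falsified — contradiction.
Both cases fail, so the formula is unsatisfiable.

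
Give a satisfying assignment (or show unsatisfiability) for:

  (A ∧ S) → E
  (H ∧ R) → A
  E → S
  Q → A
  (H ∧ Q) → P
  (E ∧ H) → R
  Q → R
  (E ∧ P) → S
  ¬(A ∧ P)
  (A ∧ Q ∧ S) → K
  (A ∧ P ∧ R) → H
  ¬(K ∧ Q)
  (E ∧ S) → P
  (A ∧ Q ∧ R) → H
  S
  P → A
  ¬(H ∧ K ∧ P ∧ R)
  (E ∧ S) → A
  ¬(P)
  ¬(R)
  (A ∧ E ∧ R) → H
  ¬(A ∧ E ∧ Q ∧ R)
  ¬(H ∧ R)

R: False, A: False, K: True, Q: False, H: False, S: True, P: False, E: False

Unit clause (S) forces S = True.
Unit clause (¬R) forces R = False.
Unit clause (¬P) forces P = False.
In (¬E ∨ P ∨ ¬S) only ¬E is left, so E = False.
In (¬Q ∨ R) only ¬Q is left, so Q = False.
In (¬A ∨ E ∨ ¬S) only ¬A is left, so A = False.
Set K = True.
Set H = False.
All clauses satisfied.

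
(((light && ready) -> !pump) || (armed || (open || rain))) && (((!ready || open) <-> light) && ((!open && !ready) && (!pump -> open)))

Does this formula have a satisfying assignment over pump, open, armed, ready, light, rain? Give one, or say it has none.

pump=T, open=F, armed=T, ready=F, light=T, rain=T

  ((light && ready) -> !pump) || (armed || (open || rain)) = True
    (light && ready) -> !pump = True
      light && ready = False
      !pump = False
    armed || (open || rain) = True
      open || rain = True
  ((!ready || open) <-> light) && ((!open && !ready) && (!pump -> open)) = True
    (!ready || open) <-> light = True
      !ready || open = True
        !ready = True
    (!open && !ready) && (!pump -> open) = True
      !open && !ready = True
        !open = True
        !ready = True
      !pump -> open = True
        !pump = False
Both conjuncts True, so the formula holds.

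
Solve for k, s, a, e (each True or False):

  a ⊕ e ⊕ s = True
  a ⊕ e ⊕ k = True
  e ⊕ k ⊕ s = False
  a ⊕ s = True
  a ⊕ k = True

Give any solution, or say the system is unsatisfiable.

k = False, s = False, a = True, e = False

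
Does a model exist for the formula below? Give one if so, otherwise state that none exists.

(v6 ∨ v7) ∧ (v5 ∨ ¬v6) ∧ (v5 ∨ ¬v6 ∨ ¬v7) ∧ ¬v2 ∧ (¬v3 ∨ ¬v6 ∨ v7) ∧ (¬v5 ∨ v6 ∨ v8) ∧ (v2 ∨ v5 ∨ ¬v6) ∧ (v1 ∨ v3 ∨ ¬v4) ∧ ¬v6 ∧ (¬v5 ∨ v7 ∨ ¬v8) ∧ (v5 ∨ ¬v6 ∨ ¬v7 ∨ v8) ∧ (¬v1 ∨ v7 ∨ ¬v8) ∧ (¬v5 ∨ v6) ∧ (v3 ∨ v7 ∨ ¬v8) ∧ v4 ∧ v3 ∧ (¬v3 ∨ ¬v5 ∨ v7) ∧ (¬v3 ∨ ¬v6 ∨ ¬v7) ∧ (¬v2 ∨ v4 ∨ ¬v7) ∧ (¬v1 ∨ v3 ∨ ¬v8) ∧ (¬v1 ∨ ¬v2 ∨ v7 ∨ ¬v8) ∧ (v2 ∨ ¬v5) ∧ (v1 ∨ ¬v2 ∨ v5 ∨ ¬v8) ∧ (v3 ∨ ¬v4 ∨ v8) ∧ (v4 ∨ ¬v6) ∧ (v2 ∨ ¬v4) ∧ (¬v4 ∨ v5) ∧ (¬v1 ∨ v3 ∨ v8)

Case v4 = True:
  (¬v2) forces v2 = False.
  Clause (v2 ∨ ¬v4) is falsified — contradiction.
Case v4 = False:
  Clause (v4) is falsified — contradiction.
Both cases fail, so the formula is unsatisfiable.

Unsatisfiable — no assignment works.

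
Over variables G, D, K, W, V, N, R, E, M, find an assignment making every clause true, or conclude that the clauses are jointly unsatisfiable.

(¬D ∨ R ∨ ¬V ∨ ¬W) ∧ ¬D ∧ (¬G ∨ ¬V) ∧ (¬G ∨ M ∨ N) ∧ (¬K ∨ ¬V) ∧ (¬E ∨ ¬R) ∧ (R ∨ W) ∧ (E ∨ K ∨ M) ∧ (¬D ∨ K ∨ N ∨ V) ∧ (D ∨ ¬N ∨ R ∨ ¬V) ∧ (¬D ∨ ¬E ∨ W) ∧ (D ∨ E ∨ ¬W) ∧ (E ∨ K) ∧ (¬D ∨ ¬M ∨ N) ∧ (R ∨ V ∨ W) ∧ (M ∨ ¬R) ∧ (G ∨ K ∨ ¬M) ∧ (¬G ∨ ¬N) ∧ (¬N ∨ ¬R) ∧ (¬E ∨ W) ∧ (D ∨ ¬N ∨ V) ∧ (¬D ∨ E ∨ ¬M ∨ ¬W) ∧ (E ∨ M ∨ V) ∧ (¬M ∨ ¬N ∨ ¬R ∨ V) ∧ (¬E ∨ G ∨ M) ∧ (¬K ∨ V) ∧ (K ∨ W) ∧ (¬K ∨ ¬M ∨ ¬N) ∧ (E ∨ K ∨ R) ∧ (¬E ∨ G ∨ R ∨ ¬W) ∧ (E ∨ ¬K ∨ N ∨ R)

Unit clause (¬D) forces D = False.
Set G = True.
  then (¬G ∨ ¬V) forces V = False.
  then (¬G ∨ ¬N) forces N = False.
  then (¬K ∨ V) forces K = False.
  then (K ∨ W) forces W = True.
  then (¬G ∨ M ∨ N) forces M = True.
  then (D ∨ E ∨ ¬W) forces E = True.
  then (¬E ∨ ¬R) forces R = False.
All clauses satisfied.

G=T, D=F, K=F, W=T, V=F, N=F, R=F, E=T, M=T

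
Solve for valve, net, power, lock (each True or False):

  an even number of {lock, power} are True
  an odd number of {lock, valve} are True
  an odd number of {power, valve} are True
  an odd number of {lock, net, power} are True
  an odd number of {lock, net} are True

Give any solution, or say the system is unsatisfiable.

valve: True, net: True, power: False, lock: False

{lock, power}: 0 true → even ✓
{lock, valve}: 1 true → odd ✓
{power, valve}: 1 true → odd ✓
{lock, net, power}: 1 true → odd ✓
{lock, net}: 1 true → odd ✓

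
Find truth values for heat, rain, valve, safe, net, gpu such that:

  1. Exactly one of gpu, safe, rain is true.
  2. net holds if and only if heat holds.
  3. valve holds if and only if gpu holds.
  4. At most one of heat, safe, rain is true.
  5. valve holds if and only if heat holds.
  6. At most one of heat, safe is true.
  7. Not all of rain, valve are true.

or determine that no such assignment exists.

heat = False; rain = False; valve = False; safe = True; net = False; gpu = False

  (1) {gpu, safe, rain}: 1 true — exactly one ✓
  (2) net=F, heat=F — same ✓
  (3) valve=F, gpu=F — same ✓
  (4) {heat, safe, rain}: 1 true — at most one ✓
  (5) valve=F, heat=F — same ✓
  (6) {heat, safe}: 1 true — at most one ✓
  (7) {rain, valve}: 0/2 true — not all ✓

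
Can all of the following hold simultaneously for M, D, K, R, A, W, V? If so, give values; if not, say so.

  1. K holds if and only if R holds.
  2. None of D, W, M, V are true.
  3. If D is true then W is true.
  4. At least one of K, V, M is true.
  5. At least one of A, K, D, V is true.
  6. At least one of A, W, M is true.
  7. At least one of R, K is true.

M=F, D=F, K=T, R=T, A=T, W=F, V=F

  (1) K=T, R=T — same ✓
  (2) {D, W, M, V}: 0 true — none ✓
  (3) D=F ⇒ W: vacuous ✓
  (4) {K, V, M}: 1 true — at least one ✓
  (5) {A, K, D, V}: 2 true — at least one ✓
  (6) {A, W, M}: 1 true — at least one ✓
  (7) {R, K}: 2 true — at least one ✓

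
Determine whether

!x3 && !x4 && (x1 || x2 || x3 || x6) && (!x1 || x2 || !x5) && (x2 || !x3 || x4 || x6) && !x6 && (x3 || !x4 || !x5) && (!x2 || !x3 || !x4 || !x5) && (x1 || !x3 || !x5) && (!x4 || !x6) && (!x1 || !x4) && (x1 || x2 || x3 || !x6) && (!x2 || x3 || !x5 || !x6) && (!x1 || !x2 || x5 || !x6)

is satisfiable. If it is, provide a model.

x1: True, x2: True, x3: False, x4: False, x5: True, x6: False

Unit clause (!x3) forces x3 = False.
Unit clause (!x4) forces x4 = False.
Unit clause (!x6) forces x6 = False.
Set x1 = True.
Set x2 = True.
Set x5 = True.
All clauses satisfied.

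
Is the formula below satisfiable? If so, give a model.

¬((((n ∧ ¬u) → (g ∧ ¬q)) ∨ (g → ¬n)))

u = False; g = True; n = True; q = True

  ¬((((n ∧ ¬u) → (g ∧ ¬q)) ∨ (g → ¬n))) = True
    ((n ∧ ¬u) → (g ∧ ¬q)) ∨ (g → ¬n) = False
      (n ∧ ¬u) → (g ∧ ¬q) = False
        n ∧ ¬u = True
          ¬u = True
        g ∧ ¬q = False
          ¬q = False
      g → ¬n = False
        ¬n = False
The formula evaluates to True.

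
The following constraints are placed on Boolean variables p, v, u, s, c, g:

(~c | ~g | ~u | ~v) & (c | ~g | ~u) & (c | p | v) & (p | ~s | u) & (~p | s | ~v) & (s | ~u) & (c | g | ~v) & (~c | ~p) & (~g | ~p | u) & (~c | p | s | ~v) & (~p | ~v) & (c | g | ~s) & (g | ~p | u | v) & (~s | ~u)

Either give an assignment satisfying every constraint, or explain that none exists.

p: False; v: False; u: False; s: False; c: True; g: False

Set p = False.
Set v = False.
  then (c | p | v) forces c = True.
Try u = True:
  (s | ~u) forces s = True.
  clause (~s | ~u) is falsified — backtrack.
So u = False.
  then (p | ~s | u) forces s = False.
Set g = False.
All clauses satisfied.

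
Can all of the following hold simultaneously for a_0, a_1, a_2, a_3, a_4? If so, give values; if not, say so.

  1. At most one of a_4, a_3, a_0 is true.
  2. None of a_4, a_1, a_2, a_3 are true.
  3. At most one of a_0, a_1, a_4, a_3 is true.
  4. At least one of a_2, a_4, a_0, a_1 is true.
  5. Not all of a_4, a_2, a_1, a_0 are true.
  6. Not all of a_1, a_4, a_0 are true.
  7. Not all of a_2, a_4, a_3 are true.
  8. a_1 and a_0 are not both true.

a_0=T; a_1=F; a_2=F; a_3=F; a_4=F

  (1) {a_4, a_3, a_0}: 1 true — at most one ✓
  (2) {a_4, a_1, a_2, a_3}: 0 true — none ✓
  (3) {a_0, a_1, a_4, a_3}: 1 true — at most one ✓
  (4) {a_2, a_4, a_0, a_1}: 1 true — at least one ✓
  (5) {a_4, a_2, a_1, a_0}: 1/4 true — not all ✓
  (6) {a_1, a_4, a_0}: 1/3 true — not all ✓
  (7) {a_2, a_4, a_3}: 0/3 true — not all ✓
  (8) a_1=F, a_0=T — not both ✓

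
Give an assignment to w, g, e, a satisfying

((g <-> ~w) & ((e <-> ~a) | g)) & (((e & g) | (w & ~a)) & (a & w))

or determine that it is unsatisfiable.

Case a = True: the formula simplifies to ((g <-> ~w) & (~e | g)) & ((e & g) & w).
  g = True: simplifies to ~w & (e & w).
    w = True: the conjunct ~w is False.
    w = False: the conjunct w is False.
  g = False: the conjunct g is False.
Case a = False: the conjunct a is False.
Both cases fail — unsatisfiable.

The formula is unsatisfiable.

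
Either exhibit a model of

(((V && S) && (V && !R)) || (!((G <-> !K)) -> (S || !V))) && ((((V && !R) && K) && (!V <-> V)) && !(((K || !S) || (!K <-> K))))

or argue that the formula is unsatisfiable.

The formula is unsatisfiable.

The conjunct !V <-> V is unsatisfiable on its own:
  V=F: evaluates to False.
  V=T: evaluates to False.
So the whole conjunction is unsatisfiable.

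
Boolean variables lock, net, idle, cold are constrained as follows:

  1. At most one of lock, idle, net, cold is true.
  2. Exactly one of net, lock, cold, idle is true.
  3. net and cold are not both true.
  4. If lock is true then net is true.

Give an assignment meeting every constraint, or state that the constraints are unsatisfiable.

lock: False; net: False; idle: True; cold: False

  (1) {lock, idle, net, cold}: 1 true — at most one ✓
  (2) {net, lock, cold, idle}: 1 true — exactly one ✓
  (3) net=F, cold=F — not both ✓
  (4) lock=F ⇒ net: vacuous ✓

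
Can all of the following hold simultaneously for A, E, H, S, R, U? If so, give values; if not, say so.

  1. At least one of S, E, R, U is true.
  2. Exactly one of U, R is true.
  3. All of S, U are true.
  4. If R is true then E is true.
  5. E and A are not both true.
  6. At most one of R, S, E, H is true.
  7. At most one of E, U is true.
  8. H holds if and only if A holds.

A=F; E=F; H=F; S=T; R=F; U=T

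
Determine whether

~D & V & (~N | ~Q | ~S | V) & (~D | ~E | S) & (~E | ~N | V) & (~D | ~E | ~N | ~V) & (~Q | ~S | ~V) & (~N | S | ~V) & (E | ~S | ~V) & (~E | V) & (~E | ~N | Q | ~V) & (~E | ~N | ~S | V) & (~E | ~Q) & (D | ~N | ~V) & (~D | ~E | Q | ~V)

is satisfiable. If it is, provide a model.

S=F, N=F, D=F, Q=T, V=T, E=F

Unit clause (~D) forces D = False.
Unit clause (V) forces V = True.
In (D | ~N | ~V) only ~N is left, so N = False.
Set S = False.
Set Q = True.
  then (~E | ~Q) forces E = False.
All clauses satisfied.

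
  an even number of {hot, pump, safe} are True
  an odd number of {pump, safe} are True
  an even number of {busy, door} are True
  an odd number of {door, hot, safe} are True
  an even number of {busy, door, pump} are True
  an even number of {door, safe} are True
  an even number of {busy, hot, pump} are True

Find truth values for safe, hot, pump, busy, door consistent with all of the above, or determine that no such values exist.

safe: True, hot: True, pump: False, busy: True, door: True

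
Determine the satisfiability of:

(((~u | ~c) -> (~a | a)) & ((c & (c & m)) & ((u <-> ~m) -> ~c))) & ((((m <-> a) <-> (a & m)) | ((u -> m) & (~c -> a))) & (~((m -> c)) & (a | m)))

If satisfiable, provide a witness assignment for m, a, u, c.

The formula is unsatisfiable.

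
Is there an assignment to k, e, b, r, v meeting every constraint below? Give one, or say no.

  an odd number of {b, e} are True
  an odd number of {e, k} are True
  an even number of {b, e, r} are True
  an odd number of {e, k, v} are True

k: True, e: False, b: True, r: True, v: False

{b, e}: 1 true → odd ✓
{e, k}: 1 true → odd ✓
{b, e, r}: 2 true → even ✓
{e, k, v}: 1 true → odd ✓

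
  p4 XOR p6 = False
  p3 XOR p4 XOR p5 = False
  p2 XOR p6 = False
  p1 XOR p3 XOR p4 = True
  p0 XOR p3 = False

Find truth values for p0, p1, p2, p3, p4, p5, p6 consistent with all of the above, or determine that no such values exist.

p0 = False, p1 = True, p2 = False, p3 = False, p4 = False, p5 = False, p6 = False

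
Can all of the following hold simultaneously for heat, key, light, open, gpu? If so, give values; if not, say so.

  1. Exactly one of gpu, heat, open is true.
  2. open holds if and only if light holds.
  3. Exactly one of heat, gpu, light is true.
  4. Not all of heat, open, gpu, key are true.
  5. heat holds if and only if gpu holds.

heat=F, key=F, light=T, open=T, gpu=F

  (1) {gpu, heat, open}: 1 true — exactly one ✓
  (2) open=T, light=T — same ✓
  (3) {heat, gpu, light}: 1 true — exactly one ✓
  (4) {heat, open, gpu, key}: 1/4 true — not all ✓
  (5) heat=F, gpu=F — same ✓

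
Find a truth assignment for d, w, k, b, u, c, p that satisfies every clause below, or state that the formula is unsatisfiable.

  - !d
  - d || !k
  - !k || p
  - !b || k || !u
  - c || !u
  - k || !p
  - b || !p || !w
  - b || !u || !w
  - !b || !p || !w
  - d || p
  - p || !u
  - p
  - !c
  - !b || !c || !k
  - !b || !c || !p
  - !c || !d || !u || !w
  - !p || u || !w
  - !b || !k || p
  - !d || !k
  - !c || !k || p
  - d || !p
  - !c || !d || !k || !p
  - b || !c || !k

The formula is unsatisfiable.

Case p = True:
  (!d) forces d = False.
  Clause (d || !p) is falsified — contradiction.
Case p = False:
  Clause (p) is falsified — contradiction.
Both cases fail, so the formula is unsatisfiable.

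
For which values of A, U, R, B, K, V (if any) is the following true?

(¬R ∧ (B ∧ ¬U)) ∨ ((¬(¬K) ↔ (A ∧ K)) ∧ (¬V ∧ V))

A = True; U = False; R = False; B = True; K = True; V = False

  (¬R ∧ (B ∧ ¬U)) ∨ ((¬(¬K) ↔ (A ∧ K)) ∧ (¬V ∧ V)) = True
    ¬R ∧ (B ∧ ¬U) = True
      ¬R = True
      B ∧ ¬U = True
        ¬U = True
    (¬(¬K) ↔ (A ∧ K)) ∧ (¬V ∧ V) = False
      ¬(¬K) ↔ (A ∧ K) = True
        ¬(¬K) = True
          ¬K = False
        A ∧ K = True
      ¬V ∧ V = False
        ¬V = True
The formula evaluates to True.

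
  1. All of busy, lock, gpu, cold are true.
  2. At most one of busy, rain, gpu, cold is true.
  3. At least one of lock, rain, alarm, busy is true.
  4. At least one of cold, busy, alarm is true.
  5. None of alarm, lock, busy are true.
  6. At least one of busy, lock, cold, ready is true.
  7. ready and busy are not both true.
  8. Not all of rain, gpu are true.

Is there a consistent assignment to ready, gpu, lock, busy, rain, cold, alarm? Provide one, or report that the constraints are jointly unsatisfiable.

No satisfying assignment exists.

Case lock = True:
  Constraint (5) is violated (lock=T) — contradiction.
Case lock = False:
  Constraint (1) is violated (lock=F) — contradiction.
Both cases fail — unsatisfiable.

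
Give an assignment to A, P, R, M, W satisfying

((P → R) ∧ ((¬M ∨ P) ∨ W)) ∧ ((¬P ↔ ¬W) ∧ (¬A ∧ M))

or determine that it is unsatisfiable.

A=F; P=T; R=T; M=T; W=T

  (P → R) ∧ ((¬M ∨ P) ∨ W) = True
    P → R = True
    (¬M ∨ P) ∨ W = True
      ¬M ∨ P = True
        ¬M = False
  (¬P ↔ ¬W) ∧ (¬A ∧ M) = True
    ¬P ↔ ¬W = True
      ¬P = False
      ¬W = False
    ¬A ∧ M = True
      ¬A = True
Both conjuncts True, so the formula holds.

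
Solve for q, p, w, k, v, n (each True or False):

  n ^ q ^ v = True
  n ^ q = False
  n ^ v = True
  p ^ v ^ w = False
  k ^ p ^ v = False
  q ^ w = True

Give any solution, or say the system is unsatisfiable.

q = False, p = False, w = True, k = True, v = True, n = False

n ^ q ^ v = F ^ F ^ T = True ✓
n ^ q = F ^ F = False ✓
n ^ v = F ^ T = True ✓
p ^ v ^ w = F ^ T ^ T = False ✓
k ^ p ^ v = T ^ F ^ T = False ✓
q ^ w = F ^ T = True ✓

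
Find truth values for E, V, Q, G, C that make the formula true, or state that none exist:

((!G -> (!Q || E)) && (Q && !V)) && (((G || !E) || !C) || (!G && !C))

E=F, V=F, Q=T, G=T, C=T

  (!G -> (!Q || E)) && (Q && !V) = True
    !G -> (!Q || E) = True
      !G = False
      !Q || E = False
        !Q = False
    Q && !V = True
      !V = True
  ((G || !E) || !C) || (!G && !C) = True
    (G || !E) || !C = True
      G || !E = True
        !E = True
      !C = False
    !G && !C = False
      !G = False
      !C = False
Both conjuncts True, so the formula holds.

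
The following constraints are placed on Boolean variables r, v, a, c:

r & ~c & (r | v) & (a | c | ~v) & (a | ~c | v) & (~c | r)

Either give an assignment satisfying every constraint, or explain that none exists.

Unit clause (r) forces r = True.
Unit clause (~c) forces c = False.
Set v = False.
Set a = False.
All clauses satisfied.

r = True, v = False, a = False, c = False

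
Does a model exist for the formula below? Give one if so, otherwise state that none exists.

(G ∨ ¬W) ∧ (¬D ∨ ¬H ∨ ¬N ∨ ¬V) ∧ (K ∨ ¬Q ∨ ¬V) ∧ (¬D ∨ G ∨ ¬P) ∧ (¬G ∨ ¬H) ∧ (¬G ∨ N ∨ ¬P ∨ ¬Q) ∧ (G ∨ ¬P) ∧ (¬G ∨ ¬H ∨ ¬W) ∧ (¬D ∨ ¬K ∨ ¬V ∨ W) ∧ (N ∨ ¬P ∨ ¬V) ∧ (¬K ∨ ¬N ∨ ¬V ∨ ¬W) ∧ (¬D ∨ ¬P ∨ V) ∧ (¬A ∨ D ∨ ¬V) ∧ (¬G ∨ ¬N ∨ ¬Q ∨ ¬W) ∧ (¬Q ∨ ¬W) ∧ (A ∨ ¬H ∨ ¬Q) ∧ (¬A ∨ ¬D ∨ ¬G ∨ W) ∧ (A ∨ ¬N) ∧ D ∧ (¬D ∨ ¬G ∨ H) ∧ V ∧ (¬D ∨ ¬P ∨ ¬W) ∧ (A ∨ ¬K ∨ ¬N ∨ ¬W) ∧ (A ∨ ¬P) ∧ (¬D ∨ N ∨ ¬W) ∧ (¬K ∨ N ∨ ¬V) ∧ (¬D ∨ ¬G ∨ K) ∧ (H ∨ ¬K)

P: False; G: False; V: True; N: True; A: True; K: False; Q: False; D: True; W: False; H: False

Unit clause (D) forces D = True.
Unit clause (V) forces V = True.
Try P = True:
  (¬D ∨ G ∨ ¬P) forces G = True.
  (¬G ∨ ¬H) forces H = False.
  clause (¬D ∨ ¬G ∨ H) is falsified — backtrack.
So P = False.
Set G = False.
  then (G ∨ ¬W) forces W = False.
  then (¬D ∨ ¬K ∨ ¬V ∨ W) forces K = False.
  then (K ∨ ¬Q ∨ ¬V) forces Q = False.
Set N = True.
  then (¬D ∨ ¬H ∨ ¬N ∨ ¬V) forces H = False.
  then (A ∨ ¬N) forces A = True.
All clauses satisfied.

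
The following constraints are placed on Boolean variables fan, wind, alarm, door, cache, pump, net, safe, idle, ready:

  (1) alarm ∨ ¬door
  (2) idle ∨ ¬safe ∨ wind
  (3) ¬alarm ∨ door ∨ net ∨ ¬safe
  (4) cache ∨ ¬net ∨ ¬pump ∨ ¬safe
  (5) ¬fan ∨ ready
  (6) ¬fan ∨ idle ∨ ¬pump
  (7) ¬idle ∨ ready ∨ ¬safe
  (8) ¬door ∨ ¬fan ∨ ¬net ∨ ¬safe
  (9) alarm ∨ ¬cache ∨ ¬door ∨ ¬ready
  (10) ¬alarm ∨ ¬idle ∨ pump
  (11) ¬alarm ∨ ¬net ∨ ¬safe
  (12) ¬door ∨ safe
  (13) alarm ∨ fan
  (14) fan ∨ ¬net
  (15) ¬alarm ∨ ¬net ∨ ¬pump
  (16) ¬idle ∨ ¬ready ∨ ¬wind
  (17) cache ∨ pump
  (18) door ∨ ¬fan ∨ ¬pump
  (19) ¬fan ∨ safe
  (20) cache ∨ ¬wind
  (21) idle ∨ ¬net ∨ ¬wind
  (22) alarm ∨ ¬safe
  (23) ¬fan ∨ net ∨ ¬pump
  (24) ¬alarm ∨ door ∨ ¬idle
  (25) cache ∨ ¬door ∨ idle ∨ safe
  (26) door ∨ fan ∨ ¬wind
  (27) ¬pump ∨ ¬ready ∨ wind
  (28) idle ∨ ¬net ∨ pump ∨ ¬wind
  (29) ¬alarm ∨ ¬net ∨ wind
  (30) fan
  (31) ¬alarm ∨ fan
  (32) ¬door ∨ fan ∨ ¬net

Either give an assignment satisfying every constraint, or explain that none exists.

fan=T, wind=T, alarm=T, door=T, cache=T, pump=F, net=F, safe=T, idle=F, ready=T

Unit clause (fan) forces fan = True.
In (¬fan ∨ ready) only ready is left, so ready = True.
In (¬fan ∨ safe) only safe is left, so safe = True.
In (alarm ∨ ¬safe) only alarm is left, so alarm = True.
In (¬alarm ∨ ¬net ∨ ¬safe) only ¬net is left, so net = False.
In (¬fan ∨ net ∨ ¬pump) only ¬pump is left, so pump = False.
In (¬alarm ∨ door ∨ net ∨ ¬safe) only door is left, so door = True.
In (¬alarm ∨ ¬idle ∨ pump) only ¬idle is left, so idle = False.
In (cache ∨ pump) only cache is left, so cache = True.
In (idle ∨ ¬safe ∨ wind) only wind is left, so wind = True.
All clauses satisfied.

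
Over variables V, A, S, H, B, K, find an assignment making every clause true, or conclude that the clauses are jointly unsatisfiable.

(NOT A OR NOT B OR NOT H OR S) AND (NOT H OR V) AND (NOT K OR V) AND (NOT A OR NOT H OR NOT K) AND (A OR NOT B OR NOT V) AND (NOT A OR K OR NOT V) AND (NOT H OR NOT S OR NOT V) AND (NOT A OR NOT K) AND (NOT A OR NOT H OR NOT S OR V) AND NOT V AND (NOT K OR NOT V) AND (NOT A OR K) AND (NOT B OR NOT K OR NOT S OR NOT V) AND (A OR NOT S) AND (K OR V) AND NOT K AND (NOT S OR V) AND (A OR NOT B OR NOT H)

Unsatisfiable — no assignment works.

Case K = True:
  Clause (NOT K) is falsified — contradiction.
Case K = False:
  (NOT V) forces V = False.
  Clause (K OR V) is falsified — contradiction.
Both cases fail, so the formula is unsatisfiable.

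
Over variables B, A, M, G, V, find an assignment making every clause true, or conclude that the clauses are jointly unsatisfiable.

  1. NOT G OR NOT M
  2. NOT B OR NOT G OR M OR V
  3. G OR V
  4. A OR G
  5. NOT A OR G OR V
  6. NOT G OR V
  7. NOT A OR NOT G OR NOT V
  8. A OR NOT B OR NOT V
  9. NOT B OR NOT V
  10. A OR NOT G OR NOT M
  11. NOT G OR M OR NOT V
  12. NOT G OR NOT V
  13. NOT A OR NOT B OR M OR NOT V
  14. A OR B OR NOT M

Try B = True:
  (NOT B OR NOT V) forces V = False.
  (G OR V) forces G = True.
  clause (NOT G OR V) is falsified — backtrack.
So B = False.
Set A = True.
Set M = True.
  then (NOT G OR NOT M) forces G = False.
  then (G OR V) forces V = True.
All clauses satisfied.

B=F, A=T, M=T, G=F, V=T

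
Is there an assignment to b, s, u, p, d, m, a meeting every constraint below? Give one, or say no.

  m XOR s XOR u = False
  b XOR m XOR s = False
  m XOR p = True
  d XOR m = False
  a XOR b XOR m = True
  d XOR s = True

b: True, s: True, u: True, p: True, d: False, m: False, a: False

m XOR s XOR u = F XOR T XOR T = False ✓
b XOR m XOR s = T XOR F XOR T = False ✓
m XOR p = F XOR T = True ✓
d XOR m = F XOR F = False ✓
a XOR b XOR m = F XOR T XOR F = True ✓
d XOR s = F XOR T = True ✓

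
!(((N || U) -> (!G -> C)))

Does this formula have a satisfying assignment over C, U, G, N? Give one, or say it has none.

C=F, U=T, G=F, N=F

  !(((N || U) -> (!G -> C))) = True
    (N || U) -> (!G -> C) = False
      N || U = True
      !G -> C = False
        !G = True
The formula evaluates to True.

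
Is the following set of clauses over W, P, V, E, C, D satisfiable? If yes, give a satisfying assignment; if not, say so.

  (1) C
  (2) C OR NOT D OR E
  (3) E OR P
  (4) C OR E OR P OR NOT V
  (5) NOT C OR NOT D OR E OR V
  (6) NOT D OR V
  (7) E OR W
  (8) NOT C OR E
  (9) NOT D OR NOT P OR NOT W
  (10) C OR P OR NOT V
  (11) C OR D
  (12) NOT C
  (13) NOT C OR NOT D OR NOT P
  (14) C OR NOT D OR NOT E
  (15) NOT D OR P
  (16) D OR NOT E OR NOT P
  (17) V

Case C = True:
  Clause (NOT C) is falsified — contradiction.
Case C = False:
  Clause (C) is falsified — contradiction.
Both cases fail, so the formula is unsatisfiable.

Unsatisfiable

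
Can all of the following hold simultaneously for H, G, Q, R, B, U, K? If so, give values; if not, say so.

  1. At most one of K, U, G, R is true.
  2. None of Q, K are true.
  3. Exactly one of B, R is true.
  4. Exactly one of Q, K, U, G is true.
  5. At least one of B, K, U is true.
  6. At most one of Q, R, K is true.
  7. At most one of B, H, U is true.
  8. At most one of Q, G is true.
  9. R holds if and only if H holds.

H: False, G: True, Q: False, R: False, B: True, U: False, K: False

  (1) {K, U, G, R}: 1 true — at most one ✓
  (2) {Q, K}: 0 true — none ✓
  (3) {B, R}: 1 true — exactly one ✓
  (4) {Q, K, U, G}: 1 true — exactly one ✓
  (5) {B, K, U}: 1 true — at least one ✓
  (6) {Q, R, K}: 0 true — at most one ✓
  (7) {B, H, U}: 1 true — at most one ✓
  (8) {Q, G}: 1 true — at most one ✓
  (9) R=F, H=F — same ✓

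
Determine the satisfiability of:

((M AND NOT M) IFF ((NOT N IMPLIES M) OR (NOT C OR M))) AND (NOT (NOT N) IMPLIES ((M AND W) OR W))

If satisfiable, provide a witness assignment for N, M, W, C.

N = False, M = False, W = False, C = True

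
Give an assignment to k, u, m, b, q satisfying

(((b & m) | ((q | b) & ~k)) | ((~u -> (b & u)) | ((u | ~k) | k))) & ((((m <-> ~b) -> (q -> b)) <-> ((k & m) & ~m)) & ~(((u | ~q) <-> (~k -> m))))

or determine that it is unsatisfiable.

k=F; u=F; m=T; b=F; q=T

  ((b & m) | ((q | b) & ~k)) | ((~u -> (b & u)) | ((u | ~k) | k)) = True
    (b & m) | ((q | b) & ~k) = True
      b & m = False
      (q | b) & ~k = True
        q | b = True
        ~k = True
    (~u -> (b & u)) | ((u | ~k) | k) = True
      ~u -> (b & u) = False
        ~u = True
        b & u = False
      (u | ~k) | k = True
        u | ~k = True
          ~k = True
  (((m <-> ~b) -> (q -> b)) <-> ((k & m) & ~m)) & ~(((u | ~q) <-> (~k -> m))) = True
    ((m <-> ~b) -> (q -> b)) <-> ((k & m) & ~m) = True
      (m <-> ~b) -> (q -> b) = False
        m <-> ~b = True
          ~b = True
        q -> b = False
      (k & m) & ~m = False
        k & m = False
        ~m = False
    ~(((u | ~q) <-> (~k -> m))) = True
      (u | ~q) <-> (~k -> m) = False
        u | ~q = False
          ~q = False
        ~k -> m = True
          ~k = True
Both conjuncts True, so the formula holds.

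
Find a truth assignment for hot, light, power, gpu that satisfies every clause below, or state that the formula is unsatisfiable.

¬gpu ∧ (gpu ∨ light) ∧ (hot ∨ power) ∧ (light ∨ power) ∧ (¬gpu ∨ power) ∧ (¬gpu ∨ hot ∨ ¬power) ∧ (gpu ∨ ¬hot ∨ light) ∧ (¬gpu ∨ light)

hot = True, light = True, power = False, gpu = False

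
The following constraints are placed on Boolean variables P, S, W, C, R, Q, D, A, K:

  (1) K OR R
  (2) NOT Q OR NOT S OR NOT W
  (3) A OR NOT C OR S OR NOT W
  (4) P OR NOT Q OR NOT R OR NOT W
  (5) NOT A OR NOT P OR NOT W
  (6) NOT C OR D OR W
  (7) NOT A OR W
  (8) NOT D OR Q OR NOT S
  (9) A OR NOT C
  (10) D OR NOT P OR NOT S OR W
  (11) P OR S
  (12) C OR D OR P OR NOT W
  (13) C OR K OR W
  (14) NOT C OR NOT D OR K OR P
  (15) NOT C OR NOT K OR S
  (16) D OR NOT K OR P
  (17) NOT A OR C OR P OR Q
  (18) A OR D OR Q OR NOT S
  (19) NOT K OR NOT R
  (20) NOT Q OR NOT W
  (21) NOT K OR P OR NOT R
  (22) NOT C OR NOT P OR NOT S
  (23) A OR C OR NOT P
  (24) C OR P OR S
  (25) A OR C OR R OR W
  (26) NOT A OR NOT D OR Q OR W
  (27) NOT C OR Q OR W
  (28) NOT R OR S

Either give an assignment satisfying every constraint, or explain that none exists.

P = False, S = True, W = True, C = True, R = True, Q = False, D = False, A = True, K = False

Set P = False.
  then (P OR S) forces S = True.
Set W = True.
  then (NOT Q OR NOT S OR NOT W) forces Q = False.
  then (NOT D OR Q OR NOT S) forces D = False.
  then (C OR D OR P OR NOT W) forces C = True.
  then (D OR NOT K OR P) forces K = False.
  then (A OR D OR Q OR NOT S) forces A = True.
  then (K OR R) forces R = True.
All clauses satisfied.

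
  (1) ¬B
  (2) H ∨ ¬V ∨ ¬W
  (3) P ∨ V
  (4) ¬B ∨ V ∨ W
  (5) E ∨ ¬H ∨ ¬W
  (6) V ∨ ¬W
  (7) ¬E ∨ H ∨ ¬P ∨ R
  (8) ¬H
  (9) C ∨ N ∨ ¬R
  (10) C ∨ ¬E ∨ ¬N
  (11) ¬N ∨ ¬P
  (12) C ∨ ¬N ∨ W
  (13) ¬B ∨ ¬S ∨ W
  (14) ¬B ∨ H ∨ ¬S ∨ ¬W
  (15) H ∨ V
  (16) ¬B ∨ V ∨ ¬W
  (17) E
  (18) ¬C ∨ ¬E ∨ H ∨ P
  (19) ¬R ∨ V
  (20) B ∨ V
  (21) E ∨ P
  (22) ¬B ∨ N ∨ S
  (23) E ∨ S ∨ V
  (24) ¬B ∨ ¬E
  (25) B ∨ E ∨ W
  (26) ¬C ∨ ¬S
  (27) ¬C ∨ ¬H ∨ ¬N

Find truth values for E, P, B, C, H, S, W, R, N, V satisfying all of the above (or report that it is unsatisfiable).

E = True, P = True, B = False, C = True, H = False, S = False, W = False, R = True, N = False, V = True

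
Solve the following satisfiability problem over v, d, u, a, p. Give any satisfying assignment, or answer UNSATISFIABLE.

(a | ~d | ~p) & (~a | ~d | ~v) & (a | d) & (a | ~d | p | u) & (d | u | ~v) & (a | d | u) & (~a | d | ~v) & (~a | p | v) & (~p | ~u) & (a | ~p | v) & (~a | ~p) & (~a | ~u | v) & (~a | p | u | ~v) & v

v=T, d=T, u=T, a=F, p=F

Unit clause (v) forces v = True.
Set d = True.
  then (~a | ~d | ~v) forces a = False.
  then (a | ~d | ~p) forces p = False.
  then (a | ~d | p | u) forces u = True.
All clauses satisfied.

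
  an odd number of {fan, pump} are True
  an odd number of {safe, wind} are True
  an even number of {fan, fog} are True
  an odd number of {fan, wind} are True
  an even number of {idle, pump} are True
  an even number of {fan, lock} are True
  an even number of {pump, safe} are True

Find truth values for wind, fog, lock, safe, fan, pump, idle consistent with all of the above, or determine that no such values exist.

No satisfying assignment exists.

Adding constraints 1, 2, 4, 7 mod 2: every variable appears an even number of times on the left, so the left side is 0.
But the right sides sum to 1 (mod 2). 0 ≠ 1 — the system is inconsistent.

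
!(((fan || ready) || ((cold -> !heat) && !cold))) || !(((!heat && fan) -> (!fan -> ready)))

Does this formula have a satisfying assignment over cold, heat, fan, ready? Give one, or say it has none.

cold = True, heat = True, fan = False, ready = False

  !(((fan || ready) || ((cold -> !heat) && !cold))) || !(((!heat && fan) -> (!fan -> ready))) = True
    !(((fan || ready) || ((cold -> !heat) && !cold))) = True
      (fan || ready) || ((cold -> !heat) && !cold) = False
        fan || ready = False
        (cold -> !heat) && !cold = False
          cold -> !heat = False
            !heat = False
          !cold = False
    !(((!heat && fan) -> (!fan -> ready))) = False
      (!heat && fan) -> (!fan -> ready) = True
        !heat && fan = False
          !heat = False
        !fan -> ready = False
          !fan = True
The formula evaluates to True.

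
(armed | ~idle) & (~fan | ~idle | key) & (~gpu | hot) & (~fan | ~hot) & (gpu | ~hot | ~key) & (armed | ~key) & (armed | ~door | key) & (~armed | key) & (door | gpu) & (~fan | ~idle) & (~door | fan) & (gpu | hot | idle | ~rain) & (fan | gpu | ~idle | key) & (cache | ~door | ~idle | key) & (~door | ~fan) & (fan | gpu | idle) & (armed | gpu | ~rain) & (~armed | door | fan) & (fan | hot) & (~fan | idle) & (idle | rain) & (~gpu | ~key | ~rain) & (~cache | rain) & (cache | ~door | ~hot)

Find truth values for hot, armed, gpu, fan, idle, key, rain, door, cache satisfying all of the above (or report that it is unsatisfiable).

Try hot = False:
  (~gpu | hot) forces gpu = False.
  (door | gpu) forces door = True.
  (~door | fan) forces fan = True.
  clause (~door | ~fan) is falsified — backtrack.
So hot = True.
  then (~fan | ~hot) forces fan = False.
  then (~door | fan) forces door = False.
  then (~armed | door | fan) forces armed = False.
  then (armed | ~idle) forces idle = False.
  then (armed | ~key) forces key = False.
  then (door | gpu) forces gpu = True.
  then (idle | rain) forces rain = True.
Set cache = True.
All clauses satisfied.

hot = True; armed = False; gpu = True; fan = False; idle = False; key = False; rain = True; door = False; cache = True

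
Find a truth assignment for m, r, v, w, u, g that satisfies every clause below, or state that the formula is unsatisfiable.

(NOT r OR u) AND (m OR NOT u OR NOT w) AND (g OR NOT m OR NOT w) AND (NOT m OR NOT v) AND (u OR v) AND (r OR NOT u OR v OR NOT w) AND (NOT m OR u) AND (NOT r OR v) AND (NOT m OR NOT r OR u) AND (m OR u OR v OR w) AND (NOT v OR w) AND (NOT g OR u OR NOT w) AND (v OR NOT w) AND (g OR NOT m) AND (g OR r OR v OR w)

m=F, r=F, v=T, w=T, u=F, g=F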